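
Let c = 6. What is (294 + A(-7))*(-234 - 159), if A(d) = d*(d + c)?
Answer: -118293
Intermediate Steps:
A(d) = d*(6 + d) (A(d) = d*(d + 6) = d*(6 + d))
(294 + A(-7))*(-234 - 159) = (294 - 7*(6 - 7))*(-234 - 159) = (294 - 7*(-1))*(-393) = (294 + 7)*(-393) = 301*(-393) = -118293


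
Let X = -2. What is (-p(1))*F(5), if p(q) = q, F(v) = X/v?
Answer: 2/5 ≈ 0.40000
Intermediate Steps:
F(v) = -2/v
(-p(1))*F(5) = (-1*1)*(-2/5) = -(-2)/5 = -1*(-2/5) = 2/5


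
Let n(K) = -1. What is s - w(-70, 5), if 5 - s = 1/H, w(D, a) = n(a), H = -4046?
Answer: 24277/4046 ≈ 6.0002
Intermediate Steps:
w(D, a) = -1
s = 20231/4046 (s = 5 - 1/(-4046) = 5 - 1*(-1/4046) = 5 + 1/4046 = 20231/4046 ≈ 5.0002)
s - w(-70, 5) = 20231/4046 - 1*(-1) = 20231/4046 + 1 = 24277/4046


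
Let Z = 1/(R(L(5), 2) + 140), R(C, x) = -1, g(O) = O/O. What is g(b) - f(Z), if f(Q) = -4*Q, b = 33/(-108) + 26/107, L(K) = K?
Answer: 143/139 ≈ 1.0288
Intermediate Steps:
b = -241/3852 (b = 33*(-1/108) + 26*(1/107) = -11/36 + 26/107 = -241/3852 ≈ -0.062565)
g(O) = 1
Z = 1/139 (Z = 1/(-1 + 140) = 1/139 ≈ 0.0071942)
g(b) - f(Z) = 1 - (-4)/139 = 1 - 1*(-4/139) = 1 + 4/139 = 143/139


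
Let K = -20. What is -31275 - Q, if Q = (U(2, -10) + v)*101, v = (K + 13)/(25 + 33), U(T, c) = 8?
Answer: -1860107/58 ≈ -32071.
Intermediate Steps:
v = -7/58 (v = (-20 + 13)/(25 + 33) = -7/58 ≈ -0.12069)
Q = 46157/58 (Q = (8 - 7/58)*101 = (457/58)*101 = 46157/58 ≈ 795.81)
-31275 - Q = -31275 - 1*46157/58 = -31275 - 46157/58 = -1860107/58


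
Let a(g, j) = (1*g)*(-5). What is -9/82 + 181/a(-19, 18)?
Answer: 13987/7790 ≈ 1.7955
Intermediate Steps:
a(g, j) = -5*g (a(g, j) = g*(-5) = -5*g)
-9/82 + 181/a(-19, 18) = -9/82 + 181/((-5*(-19))) = -9*1/82 + 181/95 = -9/82 + 181*(1/95) = -9/82 + 181/95 = 13987/7790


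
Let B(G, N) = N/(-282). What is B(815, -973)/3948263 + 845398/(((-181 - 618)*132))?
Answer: -25286767271/3154662137 ≈ -8.0157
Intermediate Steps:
B(G, N) = -N/282 (B(G, N) = N*(-1/282) = -N/282)
B(815, -973)/3948263 + 845398/(((-181 - 618)*132)) = -1/282*(-973)/3948263 + 845398/(((-181 - 618)*132)) = (973/282)*(1/3948263) + 845398/((-799*132)) = 973/1113410166 + 845398/(-105468) = 973/1113410166 + 845398*(-1/105468) = 973/1113410166 - 422699/52734 = -25286767271/3154662137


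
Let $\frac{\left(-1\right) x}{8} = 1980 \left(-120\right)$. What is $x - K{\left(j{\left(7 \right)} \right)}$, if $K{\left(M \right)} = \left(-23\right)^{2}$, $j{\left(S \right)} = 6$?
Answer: $1900271$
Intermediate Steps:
$K{\left(M \right)} = 529$
$x = 1900800$ ($x = - 8 \cdot 1980 \left(-120\right) = \left(-8\right) \left(-237600\right) = 1900800$)
$x - K{\left(j{\left(7 \right)} \right)} = 1900800 - 529 = 1900271$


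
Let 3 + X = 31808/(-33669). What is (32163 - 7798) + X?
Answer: 820212370/33669 ≈ 24361.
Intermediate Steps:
X = -132815/33669 (X = -3 + 31808/(-33669) = -3 + 31808*(-1/33669) = -3 - 31808/33669 = -132815/33669 ≈ -3.9447)
(32163 - 7798) + X = (32163 - 7798) - 132815/33669 = 24365 - 132815/33669 = 820212370/33669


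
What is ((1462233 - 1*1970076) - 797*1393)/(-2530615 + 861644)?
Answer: 1618064/1668971 ≈ 0.96950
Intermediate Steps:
((1462233 - 1*1970076) - 797*1393)/(-2530615 + 861644) = ((1462233 - 1970076) - 1110221)/(-1668971) = (-507843 - 1110221)*(-1/1668971) = -1618064*(-1/1668971) = 1618064/1668971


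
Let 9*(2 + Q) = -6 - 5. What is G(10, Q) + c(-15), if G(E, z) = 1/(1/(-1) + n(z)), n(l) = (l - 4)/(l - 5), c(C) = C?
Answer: -209/9 ≈ -23.222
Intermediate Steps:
Q = -29/9 (Q = -2 + (-6 - 5)/9 = -2 + (⅑)*(-11) = -2 - 11/9 = -29/9 ≈ -3.2222)
n(l) = (-4 + l)/(-5 + l)
G(E, z) = 1/(-1 + (-4 + z)/(-5 + z)) (G(E, z) = 1/(1/(-1) + (-4 + z)/(-5 + z)) = 1/(-1 + (-4 + z)/(-5 + z)))
G(10, Q) + c(-15) = (-5 - 29/9) - 15 = -74/9 - 15 = -209/9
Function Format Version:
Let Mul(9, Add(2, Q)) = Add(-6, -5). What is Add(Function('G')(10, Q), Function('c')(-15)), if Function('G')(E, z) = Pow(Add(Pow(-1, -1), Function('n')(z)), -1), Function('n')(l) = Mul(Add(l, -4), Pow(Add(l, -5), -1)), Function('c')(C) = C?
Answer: Rational(-209, 9) ≈ -23.222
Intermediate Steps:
Q = Rational(-29, 9) (Q = Add(-2, Mul(Rational(1, 9), Add(-6, -5))) = Add(-2, Mul(Rational(1, 9), -11)) = Add(-2, Rational(-11, 9)) = Rational(-29, 9) ≈ -3.2222)
Function('n')(l) = Mul(Pow(Add(-5, l), -1), Add(-4, l)) (Function('n')(l) = Mul(Add(-4, l), Pow(Add(-5, l), -1)) = Mul(Pow(Add(-5, l), -1), Add(-4, l)))
Function('G')(E, z) = Pow(Add(-1, Mul(Pow(Add(-5, z), -1), Add(-4, z))), -1) (Function('G')(E, z) = Pow(Add(Pow(-1, -1), Mul(Pow(Add(-5, z), -1), Add(-4, z))), -1) = Pow(Add(-1, Mul(Pow(Add(-5, z), -1), Add(-4, z))), -1))
Add(Function('G')(10, Q), Function('c')(-15)) = Add(Add(-5, Rational(-29, 9)), -15) = Add(Rational(-74, 9), -15) = Rational(-209, 9)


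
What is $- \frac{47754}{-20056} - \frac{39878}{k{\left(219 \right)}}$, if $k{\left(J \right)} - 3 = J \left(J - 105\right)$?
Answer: $\frac{196288229}{250389132} \approx 0.78393$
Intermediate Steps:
$k{\left(J \right)} = 3 + J \left(-105 + J\right)$ ($k{\left(J \right)} = 3 + J \left(J - 105\right) = 3 + J \left(-105 + J\right)$)
$- \frac{47754}{-20056} - \frac{39878}{k{\left(219 \right)}} = - \frac{47754}{-20056} - \frac{39878}{3 + 219^{2} - 22995} = \left(-47754\right) \left(- \frac{1}{20056}\right) - \frac{39878}{3 + 47961 - 22995} = \frac{23877}{10028} - \frac{39878}{24969} = \frac{196288229}{250389132}$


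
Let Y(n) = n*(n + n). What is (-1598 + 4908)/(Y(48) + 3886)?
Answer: 1655/4247 ≈ 0.38969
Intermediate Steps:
Y(n) = 2*n**2 (Y(n) = n*(2*n) = 2*n**2)
(-1598 + 4908)/(Y(48) + 3886) = (-1598 + 4908)/(2*48**2 + 3886) = 3310/(2*2304 + 3886) = 3310/(4608 + 3886) = 3310/8494 = 3310*(1/8494) = 1655/4247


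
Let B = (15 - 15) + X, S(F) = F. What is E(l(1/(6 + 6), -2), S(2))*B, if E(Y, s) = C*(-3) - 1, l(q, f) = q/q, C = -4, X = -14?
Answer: -154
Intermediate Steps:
l(q, f) = 1
E(Y, s) = 11 (E(Y, s) = -4*(-3) - 1 = 12 - 1 = 11)
B = -14 (B = (15 - 15) - 14 = 0 - 14 = -14)
E(l(1/(6 + 6), -2), S(2))*B = 11*(-14) = -154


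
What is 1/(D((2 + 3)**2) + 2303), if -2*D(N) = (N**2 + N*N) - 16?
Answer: 1/1686 ≈ 0.00059312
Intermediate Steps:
D(N) = 8 - N**2 (D(N) = -((N**2 + N*N) - 16)/2 = -((N**2 + N**2) - 16)/2 = -(2*N**2 - 16)/2 = -(-16 + 2*N**2)/2 = 8 - N**2)
1/(D((2 + 3)**2) + 2303) = 1/((8 - ((2 + 3)**2)**2) + 2303) = 1/((8 - (5**2)**2) + 2303) = 1/((8 - 1*25**2) + 2303) = 1/((8 - 1*625) + 2303) = 1/((8 - 625) + 2303) = 1/(-617 + 2303) = 1/1686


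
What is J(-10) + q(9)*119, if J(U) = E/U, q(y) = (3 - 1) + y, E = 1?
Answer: 13089/10 ≈ 1308.9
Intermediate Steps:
q(y) = 2 + y
J(U) = 1/U
J(-10) + q(9)*119 = 1/(-10) + (2 + 9)*119 = -1/10 + 11*119 = -1/10 + 1309 = 13089/10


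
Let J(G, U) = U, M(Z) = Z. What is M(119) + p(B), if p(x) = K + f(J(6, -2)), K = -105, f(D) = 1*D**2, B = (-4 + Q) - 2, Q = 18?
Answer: 18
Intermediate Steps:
B = 12 (B = (-4 + 18) - 2 = 14 - 2 = 12)
f(D) = D**2
p(x) = -101 (p(x) = -105 + (-2)**2 = -105 + 4 = -101)
M(119) + p(B) = 119 - 101 = 18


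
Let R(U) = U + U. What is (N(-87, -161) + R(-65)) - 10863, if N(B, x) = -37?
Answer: -11030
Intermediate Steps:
R(U) = 2*U
(N(-87, -161) + R(-65)) - 10863 = (-37 + 2*(-65)) - 10863 = (-37 - 130) - 10863 = -167 - 10863 = -11030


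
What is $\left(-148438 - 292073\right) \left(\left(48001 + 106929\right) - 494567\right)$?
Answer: $149613834507$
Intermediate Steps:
$\left(-148438 - 292073\right) \left(\left(48001 + 106929\right) - 494567\right) = - 440511 \left(154930 - 494567\right) = \left(-440511\right) \left(-339637\right) = 149613834507$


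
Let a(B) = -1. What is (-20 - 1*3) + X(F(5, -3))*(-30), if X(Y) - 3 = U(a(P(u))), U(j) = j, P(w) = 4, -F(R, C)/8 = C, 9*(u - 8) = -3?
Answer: -83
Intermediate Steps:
u = 23/3 (u = 8 + (⅑)*(-3) = 8 - ⅓ = 23/3 ≈ 7.6667)
F(R, C) = -8*C
X(Y) = 2 (X(Y) = 3 - 1 = 2)
(-20 - 1*3) + X(F(5, -3))*(-30) = (-20 - 1*3) + 2*(-30) = (-20 - 3) - 60 = -23 - 60 = -83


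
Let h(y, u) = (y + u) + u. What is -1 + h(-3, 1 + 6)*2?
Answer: 21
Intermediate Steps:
h(y, u) = y + 2*u (h(y, u) = (u + y) + u = y + 2*u)
-1 + h(-3, 1 + 6)*2 = -1 + (-3 + 2*(1 + 6))*2 = -1 + (-3 + 2*7)*2 = -1 + (-3 + 14)*2 = -1 + 11*2 = -1 + 22 = 21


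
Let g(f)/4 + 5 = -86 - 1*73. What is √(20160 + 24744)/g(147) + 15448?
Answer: 15448 - √11226/328 ≈ 15448.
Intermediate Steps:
g(f) = -656 (g(f) = -20 + 4*(-86 - 1*73) = -20 + 4*(-86 - 73) = -20 + 4*(-159) = -20 - 636 = -656)
√(20160 + 24744)/g(147) + 15448 = √(20160 + 24744)/(-656) + 15448 = √44904*(-1/656) + 15448 = (2*√11226)*(-1/656) + 15448 = -√11226/328 + 15448 = 15448 - √11226/328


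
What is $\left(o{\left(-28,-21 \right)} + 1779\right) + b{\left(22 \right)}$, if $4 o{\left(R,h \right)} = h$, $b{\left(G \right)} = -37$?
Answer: $\frac{6947}{4} \approx 1736.8$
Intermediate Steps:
$o{\left(R,h \right)} = \frac{h}{4}$
$\left(o{\left(-28,-21 \right)} + 1779\right) + b{\left(22 \right)} = \left(\frac{1}{4} \left(-21\right) + 1779\right) - 37 = \left(- \frac{21}{4} + 1779\right) - 37 = \frac{7095}{4} - 37 = \frac{6947}{4}$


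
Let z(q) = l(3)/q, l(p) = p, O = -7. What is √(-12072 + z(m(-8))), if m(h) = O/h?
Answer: 16*I*√2310/7 ≈ 109.86*I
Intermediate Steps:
m(h) = -7/h
z(q) = 3/q
√(-12072 + z(m(-8))) = √(-12072 + 3/((-7/(-8)))) = √(-12072 + 3/((-7*(-⅛)))) = √(-12072 + 3/(7/8)) = √(-12072 + 3*(8/7)) = √(-12072 + 24/7) = √(-84480/7) = 16*I*√2310/7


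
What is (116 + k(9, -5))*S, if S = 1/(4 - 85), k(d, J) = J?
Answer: -37/27 ≈ -1.3704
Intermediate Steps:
S = -1/81 (S = 1/(-81) = -1/81 ≈ -0.012346)
(116 + k(9, -5))*S = (116 - 5)*(-1/81) = 111*(-1/81) = -37/27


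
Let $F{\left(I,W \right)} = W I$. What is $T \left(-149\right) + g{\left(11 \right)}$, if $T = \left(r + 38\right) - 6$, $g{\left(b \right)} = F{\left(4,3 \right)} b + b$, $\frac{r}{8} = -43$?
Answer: $46631$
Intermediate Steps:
$F{\left(I,W \right)} = I W$
$r = -344$ ($r = 8 \left(-43\right) = -344$)
$g{\left(b \right)} = 13 b$ ($g{\left(b \right)} = 4 \cdot 3 b + b = 12 b + b = 13 b$)
$T = -312$ ($T = \left(-344 + 38\right) - 6 = -306 - 6 = -312$)
$T \left(-149\right) + g{\left(11 \right)} = \left(-312\right) \left(-149\right) + 13 \cdot 11 = 46488 + 143 = 46631$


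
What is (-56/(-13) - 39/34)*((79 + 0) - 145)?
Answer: -46101/221 ≈ -208.60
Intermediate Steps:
(-56/(-13) - 39/34)*((79 + 0) - 145) = (-56*(-1/13) - 39*1/34)*(79 - 145) = (56/13 - 39/34)*(-66) = (1397/442)*(-66) = -46101/221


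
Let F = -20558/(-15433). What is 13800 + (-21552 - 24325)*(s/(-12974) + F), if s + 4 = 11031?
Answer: -128139508529/15402134 ≈ -8319.6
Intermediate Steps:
s = 11027 (s = -4 + 11031 = 11027)
F = 20558/15433 (F = -20558*(-1/15433) = 20558/15433 ≈ 1.3321)
13800 + (-21552 - 24325)*(s/(-12974) + F) = 13800 + (-21552 - 24325)*(11027/(-12974) + 20558/15433) = 13800 - 45877*(11027*(-1/12974) + 20558/15433) = 13800 - 45877*(-11027/12974 + 20558/15433) = 13800 - 45877*96539801/200227742 = 13800 - 340688957729/15402134 = -128139508529/15402134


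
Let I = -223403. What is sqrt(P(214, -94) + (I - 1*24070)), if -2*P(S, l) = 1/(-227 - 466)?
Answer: I*sqrt(52821626858)/462 ≈ 497.47*I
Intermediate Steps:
P(S, l) = 1/1386 (P(S, l) = -1/(2*(-227 - 466)) = -1/2/(-693) = -1/2*(-1/693) = 1/1386)
sqrt(P(214, -94) + (I - 1*24070)) = sqrt(1/1386 + (-223403 - 1*24070)) = sqrt(1/1386 + (-223403 - 24070)) = sqrt(1/1386 - 247473) = sqrt(-342997577/1386) = I*sqrt(52821626858)/462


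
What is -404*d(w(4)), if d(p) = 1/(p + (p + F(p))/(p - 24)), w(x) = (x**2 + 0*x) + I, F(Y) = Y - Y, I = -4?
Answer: -404/11 ≈ -36.727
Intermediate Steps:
F(Y) = 0
w(x) = -4 + x**2 (w(x) = (x**2 + 0*x) - 4 = (x**2 + 0) - 4 = x**2 - 4 = -4 + x**2)
d(p) = 1/(p + p/(-24 + p)) (d(p) = 1/(p + (p + 0)/(p - 24)) = 1/(p + p/(-24 + p)))
-404*d(w(4)) = -404*(-24 + (-4 + 4**2))/((-4 + 4**2)*(-23 + (-4 + 4**2))) = -404*(-24 + (-4 + 16))/((-4 + 16)*(-23 + (-4 + 16))) = -404*(-24 + 12)/(12*(-23 + 12)) = -101*(-12)/(3*(-11)) = -101*(-1)*(-12)/(3*11) = -404*1/11 = -404/11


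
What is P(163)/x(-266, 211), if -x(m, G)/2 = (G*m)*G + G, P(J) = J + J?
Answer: 163/11842375 ≈ 1.3764e-5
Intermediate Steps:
P(J) = 2*J
x(m, G) = -2*G - 2*m*G**2 (x(m, G) = -2*((G*m)*G + G) = -2*(m*G**2 + G) = -2*(G + m*G**2) = -2*G - 2*m*G**2)
P(163)/x(-266, 211) = (2*163)/((-2*211*(1 + 211*(-266)))) = 326/((-2*211*(1 - 56126))) = 326/((-2*211*(-56125))) = 326/23684750 = 326*(1/23684750) = 163/11842375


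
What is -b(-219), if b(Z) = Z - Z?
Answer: 0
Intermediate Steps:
b(Z) = 0
-b(-219) = -1*0 = 0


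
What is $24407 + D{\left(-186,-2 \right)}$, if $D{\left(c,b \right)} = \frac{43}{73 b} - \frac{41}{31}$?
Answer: $\frac{110458763}{4526} \approx 24405.0$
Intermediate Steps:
$D{\left(c,b \right)} = - \frac{41}{31} + \frac{43}{73 b}$ ($D{\left(c,b \right)} = 43 \frac{1}{73 b} - \frac{41}{31} = \frac{43}{73 b} - \frac{41}{31} = - \frac{41}{31} + \frac{43}{73 b}$)
$24407 + D{\left(-186,-2 \right)} = 24407 + \frac{1333 - -5986}{2263 \left(-2\right)} = 24407 + \frac{1}{2263} \left(- \frac{1}{2}\right) \left(1333 + 5986\right) = 24407 + \frac{1}{2263} \left(- \frac{1}{2}\right) 7319 = 24407 - \frac{7319}{4526} = \frac{110458763}{4526}$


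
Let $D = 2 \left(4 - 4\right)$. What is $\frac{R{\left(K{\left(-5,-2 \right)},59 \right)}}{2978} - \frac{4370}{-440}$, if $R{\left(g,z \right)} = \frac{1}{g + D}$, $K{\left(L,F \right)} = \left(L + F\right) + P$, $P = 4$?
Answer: $\frac{1952057}{196548} \approx 9.9317$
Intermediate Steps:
$D = 0$ ($D = 2 \cdot 0 = 0$)
$K{\left(L,F \right)} = 4 + F + L$ ($K{\left(L,F \right)} = \left(L + F\right) + 4 = \left(F + L\right) + 4 = 4 + F + L$)
$R{\left(g,z \right)} = \frac{1}{g}$ ($R{\left(g,z \right)} = \frac{1}{g + 0} = \frac{1}{g}$)
$\frac{R{\left(K{\left(-5,-2 \right)},59 \right)}}{2978} - \frac{4370}{-440} = \frac{1}{\left(4 - 2 - 5\right) 2978} - \frac{4370}{-440} = \frac{1}{-3} \cdot \frac{1}{2978} - - \frac{437}{44} = \left(- \frac{1}{3}\right) \frac{1}{2978} + \frac{437}{44} = - \frac{1}{8934} + \frac{437}{44} = \frac{1952057}{196548}$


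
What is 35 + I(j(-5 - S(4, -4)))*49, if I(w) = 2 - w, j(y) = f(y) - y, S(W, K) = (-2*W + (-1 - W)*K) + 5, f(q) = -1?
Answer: -896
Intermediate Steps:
S(W, K) = 5 - 2*W + K*(-1 - W) (S(W, K) = (-2*W + K*(-1 - W)) + 5 = 5 - 2*W + K*(-1 - W))
j(y) = -1 - y
35 + I(j(-5 - S(4, -4)))*49 = 35 + (2 - (-1 - (-5 - (5 - 1*(-4) - 2*4 - 1*(-4)*4))))*49 = 35 + (2 - (-1 - (-5 - (5 + 4 - 8 + 16))))*49 = 35 + (2 - (-1 - (-5 - 1*17)))*49 = 35 + (2 - (-1 - (-5 - 17)))*49 = 35 + (2 - (-1 - 1*(-22)))*49 = 35 + (2 - (-1 + 22))*49 = 35 + (2 - 1*21)*49 = 35 + (2 - 21)*49 = 35 - 19*49 = 35 - 931 = -896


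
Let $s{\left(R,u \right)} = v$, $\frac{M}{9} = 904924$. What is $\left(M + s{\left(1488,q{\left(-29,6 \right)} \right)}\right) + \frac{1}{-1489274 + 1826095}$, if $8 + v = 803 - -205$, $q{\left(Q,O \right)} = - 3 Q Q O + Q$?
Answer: $\frac{2743513480437}{336821} \approx 8.1453 \cdot 10^{6}$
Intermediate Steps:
$q{\left(Q,O \right)} = Q - 3 O Q^{2}$ ($q{\left(Q,O \right)} = - 3 Q^{2} O + Q = - 3 O Q^{2} + Q = Q - 3 O Q^{2}$)
$v = 1000$ ($v = -8 + \left(803 - -205\right) = -8 + \left(803 + 205\right) = -8 + 1008 = 1000$)
$M = 8144316$ ($M = 9 \cdot 904924 = 8144316$)
$s{\left(R,u \right)} = 1000$
$\left(M + s{\left(1488,q{\left(-29,6 \right)} \right)}\right) + \frac{1}{-1489274 + 1826095} = \left(8144316 + 1000\right) + \frac{1}{-1489274 + 1826095} = 8145316 + \frac{1}{336821} = \frac{2743513480437}{336821}$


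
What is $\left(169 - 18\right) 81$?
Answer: $12231$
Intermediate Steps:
$\left(169 - 18\right) 81 = 151 \cdot 81 = 12231$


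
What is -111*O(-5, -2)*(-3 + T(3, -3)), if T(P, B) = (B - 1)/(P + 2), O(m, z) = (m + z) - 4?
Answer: -23199/5 ≈ -4639.8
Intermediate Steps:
O(m, z) = -4 + m + z
T(P, B) = (-1 + B)/(2 + P)
-111*O(-5, -2)*(-3 + T(3, -3)) = -111*(-4 - 5 - 2)*(-3 + (-1 - 3)/(2 + 3)) = -(-1221)*(-3 - 4/5) = -(-1221)*(-19)/5 = -111*209/5 = -23199/5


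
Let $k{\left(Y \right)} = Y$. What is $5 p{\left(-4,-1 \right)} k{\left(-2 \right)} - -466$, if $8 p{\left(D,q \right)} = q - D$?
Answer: $\frac{1849}{4} \approx 462.25$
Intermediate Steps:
$p{\left(D,q \right)} = - \frac{D}{8} + \frac{q}{8}$ ($p{\left(D,q \right)} = \frac{q - D}{8} = - \frac{D}{8} + \frac{q}{8}$)
$5 p{\left(-4,-1 \right)} k{\left(-2 \right)} - -466 = 5 \left(\left(- \frac{1}{8}\right) \left(-4\right) + \frac{1}{8} \left(-1\right)\right) \left(-2\right) - -466 = 5 \left(\frac{1}{2} - \frac{1}{8}\right) \left(-2\right) + 466 = 5 \cdot \frac{3}{8} \left(-2\right) + 466 = \frac{15}{8} \left(-2\right) + 466 = - \frac{15}{4} + 466 = \frac{1849}{4}$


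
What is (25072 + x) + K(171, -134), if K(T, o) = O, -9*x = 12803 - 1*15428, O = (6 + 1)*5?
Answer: 76196/3 ≈ 25399.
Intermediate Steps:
O = 35 (O = 7*5 = 35)
x = 875/3 (x = -(12803 - 1*15428)/9 = -(12803 - 15428)/9 = -1/9*(-2625) = 875/3 ≈ 291.67)
K(T, o) = 35
(25072 + x) + K(171, -134) = (25072 + 875/3) + 35 = 76091/3 + 35 = 76196/3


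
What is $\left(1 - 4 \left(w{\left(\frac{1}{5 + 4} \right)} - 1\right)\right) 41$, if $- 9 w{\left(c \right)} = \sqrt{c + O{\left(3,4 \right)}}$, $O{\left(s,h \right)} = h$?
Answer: $205 + \frac{164 \sqrt{37}}{27} \approx 241.95$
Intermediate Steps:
$w{\left(c \right)} = - \frac{\sqrt{4 + c}}{9}$ ($w{\left(c \right)} = - \frac{\sqrt{c + 4}}{9} = - \frac{\sqrt{4 + c}}{9}$)
$\left(1 - 4 \left(w{\left(\frac{1}{5 + 4} \right)} - 1\right)\right) 41 = \left(1 - 4 \left(- \frac{\sqrt{4 + \frac{1}{5 + 4}}}{9} - 1\right)\right) 41 = \left(1 - 4 \left(- \frac{\sqrt{4 + \frac{1}{9}}}{9} - 1\right)\right) 41 = \left(1 - 4 \left(- \frac{\sqrt{\frac{37}{9}}}{9} - 1\right)\right) 41 = \left(1 - 4 \left(- \frac{\frac{1}{3} \sqrt{37}}{9} - 1\right)\right) 41 = \left(1 - 4 \left(- \frac{\sqrt{37}}{27} - 1\right)\right) 41 = \left(1 - 4 \left(-1 - \frac{\sqrt{37}}{27}\right)\right) 41 = \left(1 + \left(4 + \frac{4 \sqrt{37}}{27}\right)\right) 41 = \left(5 + \frac{4 \sqrt{37}}{27}\right) 41 = 205 + \frac{164 \sqrt{37}}{27}$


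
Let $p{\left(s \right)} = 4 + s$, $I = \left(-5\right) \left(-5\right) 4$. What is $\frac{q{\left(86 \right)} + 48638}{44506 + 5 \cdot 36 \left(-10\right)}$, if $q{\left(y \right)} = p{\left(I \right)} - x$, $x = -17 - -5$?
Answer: $\frac{24377}{21353} \approx 1.1416$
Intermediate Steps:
$x = -12$ ($x = -17 + 5 = -12$)
$I = 100$ ($I = 25 \cdot 4 = 100$)
$q{\left(y \right)} = 116$ ($q{\left(y \right)} = \left(4 + 100\right) - -12 = 104 + 12 = 116$)
$\frac{q{\left(86 \right)} + 48638}{44506 + 5 \cdot 36 \left(-10\right)} = \frac{116 + 48638}{44506 + 5 \cdot 36 \left(-10\right)} = \frac{48754}{44506 + 180 \left(-10\right)} = \frac{48754}{44506 - 1800} = \frac{48754}{42706} = 48754 \cdot \frac{1}{42706} = \frac{24377}{21353}$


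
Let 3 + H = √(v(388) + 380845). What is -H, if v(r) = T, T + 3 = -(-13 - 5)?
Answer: 3 - 2*√95215 ≈ -614.14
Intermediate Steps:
T = 15 (T = -3 - (-13 - 5) = -3 - 1*(-18) = -3 + 18 = 15)
v(r) = 15
H = -3 + 2*√95215 (H = -3 + √(15 + 380845) = -3 + √380860 = -3 + 2*√95215 ≈ 614.14)
-H = -(-3 + 2*√95215) = 3 - 2*√95215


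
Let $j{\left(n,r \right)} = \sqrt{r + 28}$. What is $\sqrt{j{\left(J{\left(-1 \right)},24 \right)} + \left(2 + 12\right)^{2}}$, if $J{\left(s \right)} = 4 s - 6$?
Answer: $\sqrt{196 + 2 \sqrt{13}} \approx 14.255$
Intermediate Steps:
$J{\left(s \right)} = -6 + 4 s$ ($J{\left(s \right)} = 4 s - 6 = -6 + 4 s$)
$j{\left(n,r \right)} = \sqrt{28 + r}$
$\sqrt{j{\left(J{\left(-1 \right)},24 \right)} + \left(2 + 12\right)^{2}} = \sqrt{\sqrt{28 + 24} + \left(2 + 12\right)^{2}} = \sqrt{\sqrt{52} + 14^{2}} = \sqrt{2 \sqrt{13} + 196} = \sqrt{196 + 2 \sqrt{13}}$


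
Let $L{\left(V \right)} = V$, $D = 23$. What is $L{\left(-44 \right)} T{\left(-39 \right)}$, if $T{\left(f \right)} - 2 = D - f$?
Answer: $-2816$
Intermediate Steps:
$T{\left(f \right)} = 25 - f$ ($T{\left(f \right)} = 2 - \left(-23 + f\right) = 25 - f$)
$L{\left(-44 \right)} T{\left(-39 \right)} = - 44 \left(25 - -39\right) = - 44 \left(25 + 39\right) = \left(-44\right) 64 = -2816$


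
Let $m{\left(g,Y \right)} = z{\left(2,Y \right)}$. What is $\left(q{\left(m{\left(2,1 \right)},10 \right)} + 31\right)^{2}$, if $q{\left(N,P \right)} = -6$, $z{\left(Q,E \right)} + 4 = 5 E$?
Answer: $625$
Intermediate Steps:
$z{\left(Q,E \right)} = -4 + 5 E$
$m{\left(g,Y \right)} = -4 + 5 Y$
$\left(q{\left(m{\left(2,1 \right)},10 \right)} + 31\right)^{2} = \left(-6 + 31\right)^{2} = 25^{2} = 625$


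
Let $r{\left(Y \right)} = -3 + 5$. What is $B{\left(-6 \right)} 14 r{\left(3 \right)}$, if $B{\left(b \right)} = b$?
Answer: $-168$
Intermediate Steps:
$r{\left(Y \right)} = 2$
$B{\left(-6 \right)} 14 r{\left(3 \right)} = \left(-6\right) 14 \cdot 2 = \left(-84\right) 2 = -168$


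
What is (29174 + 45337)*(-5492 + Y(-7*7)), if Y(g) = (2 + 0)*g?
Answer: -416516490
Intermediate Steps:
Y(g) = 2*g
(29174 + 45337)*(-5492 + Y(-7*7)) = (29174 + 45337)*(-5492 + 2*(-7*7)) = 74511*(-5492 + 2*(-49)) = 74511*(-5492 - 98) = 74511*(-5590) = -416516490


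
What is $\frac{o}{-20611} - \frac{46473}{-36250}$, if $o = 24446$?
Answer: $\frac{71687503}{747148750} \approx 0.095948$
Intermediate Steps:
$\frac{o}{-20611} - \frac{46473}{-36250} = \frac{24446}{-20611} - \frac{46473}{-36250} = 24446 \left(- \frac{1}{20611}\right) - - \frac{46473}{36250} = - \frac{24446}{20611} + \frac{46473}{36250} = \frac{71687503}{747148750}$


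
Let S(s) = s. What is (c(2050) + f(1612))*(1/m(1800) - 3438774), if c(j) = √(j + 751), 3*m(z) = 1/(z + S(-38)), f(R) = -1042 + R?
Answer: -1957088160 - 3433488*√2801 ≈ -2.1388e+9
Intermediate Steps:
m(z) = 1/(3*(-38 + z)) (m(z) = 1/(3*(z - 38)) = 1/(3*(-38 + z)))
c(j) = √(751 + j)
(c(2050) + f(1612))*(1/m(1800) - 3438774) = (√(751 + 2050) + (-1042 + 1612))*(1/(1/(3*(-38 + 1800))) - 3438774) = (√2801 + 570)*(1/((⅓)/1762) - 3438774) = (570 + √2801)*(1/((⅓)*(1/1762)) - 3438774) = (570 + √2801)*(1/(1/5286) - 3438774) = (570 + √2801)*(5286 - 3438774) = (570 + √2801)*(-3433488) = -1957088160 - 3433488*√2801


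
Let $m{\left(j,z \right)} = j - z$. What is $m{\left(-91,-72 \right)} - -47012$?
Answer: $46993$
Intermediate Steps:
$m{\left(-91,-72 \right)} - -47012 = \left(-91 - -72\right) - -47012 = \left(-91 + 72\right) + 47012 = -19 + 47012 = 46993$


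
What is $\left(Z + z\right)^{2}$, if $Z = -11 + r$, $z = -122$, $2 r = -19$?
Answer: $\frac{81225}{4} \approx 20306.0$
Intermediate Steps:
$r = - \frac{19}{2}$ ($r = \frac{1}{2} \left(-19\right) = - \frac{19}{2} \approx -9.5$)
$Z = - \frac{41}{2}$ ($Z = -11 - \frac{19}{2} = - \frac{41}{2} \approx -20.5$)
$\left(Z + z\right)^{2} = \left(- \frac{41}{2} - 122\right)^{2} = \left(- \frac{285}{2}\right)^{2} = \frac{81225}{4}$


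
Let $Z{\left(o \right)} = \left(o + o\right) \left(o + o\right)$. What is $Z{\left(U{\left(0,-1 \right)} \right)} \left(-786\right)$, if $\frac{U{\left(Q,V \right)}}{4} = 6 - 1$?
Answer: $-1257600$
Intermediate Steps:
$U{\left(Q,V \right)} = 20$ ($U{\left(Q,V \right)} = 4 \left(6 - 1\right) = 4 \cdot 5 = 20$)
$Z{\left(o \right)} = 4 o^{2}$ ($Z{\left(o \right)} = 2 o 2 o = 4 o^{2}$)
$Z{\left(U{\left(0,-1 \right)} \right)} \left(-786\right) = 4 \cdot 20^{2} \left(-786\right) = 4 \cdot 400 \left(-786\right) = 1600 \left(-786\right) = -1257600$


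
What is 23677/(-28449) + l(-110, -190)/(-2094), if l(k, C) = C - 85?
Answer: -13918721/19857402 ≈ -0.70093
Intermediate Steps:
l(k, C) = -85 + C
23677/(-28449) + l(-110, -190)/(-2094) = 23677/(-28449) + (-85 - 190)/(-2094) = 23677*(-1/28449) - 275*(-1/2094) = -23677/28449 + 275/2094 = -13918721/19857402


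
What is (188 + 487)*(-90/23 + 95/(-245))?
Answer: -3271725/1127 ≈ -2903.0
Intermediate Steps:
(188 + 487)*(-90/23 + 95/(-245)) = 675*(-90*1/23 + 95*(-1/245)) = 675*(-90/23 - 19/49) = 675*(-4847/1127) = -3271725/1127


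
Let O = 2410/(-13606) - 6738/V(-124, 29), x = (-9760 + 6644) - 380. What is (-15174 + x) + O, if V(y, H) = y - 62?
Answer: -3929769896/210893 ≈ -18634.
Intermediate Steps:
V(y, H) = -62 + y
x = -3496 (x = -3116 - 380 = -3496)
O = 7602414/210893 (O = 2410/(-13606) - 6738/(-62 - 124) = 2410*(-1/13606) - 6738/(-186) = -1205/6803 - 6738*(-1/186) = -1205/6803 + 1123/31 = 7602414/210893 ≈ 36.049)
(-15174 + x) + O = (-15174 - 3496) + 7602414/210893 = -18670 + 7602414/210893 = -3929769896/210893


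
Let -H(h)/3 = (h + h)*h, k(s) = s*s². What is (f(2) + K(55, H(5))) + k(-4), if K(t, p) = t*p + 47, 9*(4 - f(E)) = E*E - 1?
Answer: -24790/3 ≈ -8263.3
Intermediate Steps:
k(s) = s³
f(E) = 37/9 - E²/9 (f(E) = 4 - (E*E - 1)/9 = 4 - (E² - 1)/9 = 4 - (-1 + E²)/9 = 4 + (⅑ - E²/9) = 37/9 - E²/9)
H(h) = -6*h² (H(h) = -3*(h + h)*h = -3*2*h*h = -6*h²)
K(t, p) = 47 + p*t (K(t, p) = p*t + 47 = 47 + p*t)
(f(2) + K(55, H(5))) + k(-4) = ((37/9 - ⅑*2²) + (47 - 6*5²*55)) + (-4)³ = ((37/9 - ⅑*4) + (47 - 6*25*55)) - 64 = ((37/9 - 4/9) + (47 - 150*55)) - 64 = (11/3 + (47 - 8250)) - 64 = (11/3 - 8203) - 64 = -24598/3 - 64 = -24790/3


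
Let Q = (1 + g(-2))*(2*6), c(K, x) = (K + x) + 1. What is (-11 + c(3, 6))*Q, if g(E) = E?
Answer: 12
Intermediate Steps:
c(K, x) = 1 + K + x
Q = -12 (Q = (1 - 2)*(2*6) = -1*12 = -12)
(-11 + c(3, 6))*Q = (-11 + (1 + 3 + 6))*(-12) = (-11 + 10)*(-12) = -1*(-12) = 12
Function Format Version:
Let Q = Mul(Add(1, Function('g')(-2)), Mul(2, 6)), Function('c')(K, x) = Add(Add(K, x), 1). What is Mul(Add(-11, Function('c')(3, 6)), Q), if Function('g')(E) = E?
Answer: 12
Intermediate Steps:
Function('c')(K, x) = Add(1, K, x)
Q = -12 (Q = Mul(Add(1, -2), Mul(2, 6)) = Mul(-1, 12) = -12)
Mul(Add(-11, Function('c')(3, 6)), Q) = Mul(Add(-11, Add(1, 3, 6)), -12) = Mul(Add(-11, 10), -12) = Mul(-1, -12) = 12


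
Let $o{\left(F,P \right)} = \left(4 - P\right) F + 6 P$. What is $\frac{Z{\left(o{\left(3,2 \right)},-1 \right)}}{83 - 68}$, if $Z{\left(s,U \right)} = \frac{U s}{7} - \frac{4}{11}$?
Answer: $- \frac{226}{1155} \approx -0.19567$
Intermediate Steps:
$o{\left(F,P \right)} = 6 P + F \left(4 - P\right)$ ($o{\left(F,P \right)} = F \left(4 - P\right) + 6 P = 6 P + F \left(4 - P\right)$)
$Z{\left(s,U \right)} = - \frac{4}{11} + \frac{U s}{7}$ ($Z{\left(s,U \right)} = U s \frac{1}{7} - \frac{4}{11} = \frac{U s}{7} - \frac{4}{11} = - \frac{4}{11} + \frac{U s}{7}$)
$\frac{Z{\left(o{\left(3,2 \right)},-1 \right)}}{83 - 68} = \frac{- \frac{4}{11} + \frac{1}{7} \left(-1\right) \left(4 \cdot 3 + 6 \cdot 2 - 3 \cdot 2\right)}{83 - 68} = \frac{- \frac{4}{11} + \frac{1}{7} \left(-1\right) \left(12 + 12 - 6\right)}{15} = \left(- \frac{4}{11} + \frac{1}{7} \left(-1\right) 18\right) \frac{1}{15} = \left(- \frac{4}{11} - \frac{18}{7}\right) \frac{1}{15} = \left(- \frac{226}{77}\right) \frac{1}{15} = - \frac{226}{1155}$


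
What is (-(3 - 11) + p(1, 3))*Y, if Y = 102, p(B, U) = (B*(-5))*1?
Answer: 306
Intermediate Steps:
p(B, U) = -5*B (p(B, U) = -5*B*1 = -5*B)
(-(3 - 11) + p(1, 3))*Y = (-(3 - 11) - 5*1)*102 = (-1*(-8) - 5)*102 = (8 - 5)*102 = 3*102 = 306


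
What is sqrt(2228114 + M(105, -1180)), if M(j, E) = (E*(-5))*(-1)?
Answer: sqrt(2222214) ≈ 1490.7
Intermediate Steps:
M(j, E) = 5*E (M(j, E) = -5*E*(-1) = 5*E)
sqrt(2228114 + M(105, -1180)) = sqrt(2228114 + 5*(-1180)) = sqrt(2228114 - 5900) = sqrt(2222214)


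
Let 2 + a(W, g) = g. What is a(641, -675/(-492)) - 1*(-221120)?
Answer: 36263577/164 ≈ 2.2112e+5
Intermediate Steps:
a(W, g) = -2 + g
a(641, -675/(-492)) - 1*(-221120) = (-2 - 675/(-492)) - 1*(-221120) = (-2 - 675*(-1/492)) + 221120 = (-2 + 225/164) + 221120 = -103/164 + 221120 = 36263577/164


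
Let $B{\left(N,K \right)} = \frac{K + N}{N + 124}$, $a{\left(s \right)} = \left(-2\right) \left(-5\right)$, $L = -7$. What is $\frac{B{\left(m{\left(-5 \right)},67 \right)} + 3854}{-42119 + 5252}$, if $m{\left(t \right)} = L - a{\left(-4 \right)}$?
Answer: $- \frac{137476}{1314923} \approx -0.10455$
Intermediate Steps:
$a{\left(s \right)} = 10$
$m{\left(t \right)} = -17$ ($m{\left(t \right)} = -7 - 10 = -17$)
$B{\left(N,K \right)} = \frac{K + N}{124 + N}$
$\frac{B{\left(m{\left(-5 \right)},67 \right)} + 3854}{-42119 + 5252} = \frac{\frac{67 - 17}{124 - 17} + 3854}{-42119 + 5252} = \frac{\frac{1}{107} \cdot 50 + 3854}{-36867} = \left(\frac{1}{107} \cdot 50 + 3854\right) \left(- \frac{1}{36867}\right) = \left(\frac{50}{107} + 3854\right) \left(- \frac{1}{36867}\right) = \frac{412428}{107} \left(- \frac{1}{36867}\right) = - \frac{137476}{1314923}$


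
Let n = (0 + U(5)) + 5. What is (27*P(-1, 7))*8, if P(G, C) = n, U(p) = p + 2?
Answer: 2592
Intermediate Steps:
U(p) = 2 + p
n = 12 (n = (0 + (2 + 5)) + 5 = (0 + 7) + 5 = 7 + 5 = 12)
P(G, C) = 12
(27*P(-1, 7))*8 = (27*12)*8 = 324*8 = 2592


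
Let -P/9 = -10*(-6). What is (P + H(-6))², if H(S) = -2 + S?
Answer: 300304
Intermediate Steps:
P = -540 (P = -(-90)*(-6) = -9*60 = -540)
(P + H(-6))² = (-540 + (-2 - 6))² = (-540 - 8)² = (-548)² = 300304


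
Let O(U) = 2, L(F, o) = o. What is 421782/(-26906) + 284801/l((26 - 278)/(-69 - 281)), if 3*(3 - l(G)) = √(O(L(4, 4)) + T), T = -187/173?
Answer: 5964559272483/62125954 + 284801*√27507/4618 ≈ 1.0624e+5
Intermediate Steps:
T = -187/173 (T = -187*1/173 = -187/173 ≈ -1.0809)
l(G) = 3 - √27507/519 (l(G) = 3 - √(2 - 187/173)/3 = 3 - √27507/519)
421782/(-26906) + 284801/l((26 - 278)/(-69 - 281)) = 421782/(-26906) + 284801/(3 - √27507/519) = 421782*(-1/26906) + 284801/(3 - √27507/519) = -210891/13453 + 284801/(3 - √27507/519)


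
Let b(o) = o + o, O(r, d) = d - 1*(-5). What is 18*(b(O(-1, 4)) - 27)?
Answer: -162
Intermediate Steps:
O(r, d) = 5 + d (O(r, d) = d + 5 = 5 + d)
b(o) = 2*o
18*(b(O(-1, 4)) - 27) = 18*(2*(5 + 4) - 27) = 18*(2*9 - 27) = 18*(18 - 27) = 18*(-9) = -162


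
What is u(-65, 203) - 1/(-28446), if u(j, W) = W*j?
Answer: -375344969/28446 ≈ -13195.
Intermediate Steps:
u(-65, 203) - 1/(-28446) = 203*(-65) - 1/(-28446) = -13195 - 1*(-1/28446) = -13195 + 1/28446 = -375344969/28446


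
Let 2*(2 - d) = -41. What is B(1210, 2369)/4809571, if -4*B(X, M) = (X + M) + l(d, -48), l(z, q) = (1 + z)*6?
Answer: -930/4809571 ≈ -0.00019336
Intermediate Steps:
d = 45/2 (d = 2 - ½*(-41) = 2 + 41/2 = 45/2 ≈ 22.500)
l(z, q) = 6 + 6*z
B(X, M) = -141/4 - M/4 - X/4 (B(X, M) = -((X + M) + (6 + 6*(45/2)))/4 = -((M + X) + (6 + 135))/4 = -((M + X) + 141)/4 = -(141 + M + X)/4 = -141/4 - M/4 - X/4)
B(1210, 2369)/4809571 = (-141/4 - ¼*2369 - ¼*1210)/4809571 = (-141/4 - 2369/4 - 605/2)*(1/4809571) = -930*1/4809571 = -930/4809571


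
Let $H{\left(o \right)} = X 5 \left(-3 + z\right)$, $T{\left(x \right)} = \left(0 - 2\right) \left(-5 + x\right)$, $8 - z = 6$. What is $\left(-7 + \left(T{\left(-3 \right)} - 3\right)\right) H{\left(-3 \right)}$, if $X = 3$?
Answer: $-90$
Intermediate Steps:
$z = 2$ ($z = 8 - 6 = 2$)
$T{\left(x \right)} = 10 - 2 x$ ($T{\left(x \right)} = - 2 \left(-5 + x\right) = 10 - 2 x$)
$H{\left(o \right)} = -15$ ($H{\left(o \right)} = 3 \cdot 5 \left(-3 + 2\right) = 15 \left(-1\right) = -15$)
$\left(-7 + \left(T{\left(-3 \right)} - 3\right)\right) H{\left(-3 \right)} = \left(-7 + \left(\left(10 - -6\right) - 3\right)\right) \left(-15\right) = \left(-7 + \left(\left(10 + 6\right) - 3\right)\right) \left(-15\right) = \left(-7 + \left(16 - 3\right)\right) \left(-15\right) = \left(-7 + 13\right) \left(-15\right) = 6 \left(-15\right) = -90$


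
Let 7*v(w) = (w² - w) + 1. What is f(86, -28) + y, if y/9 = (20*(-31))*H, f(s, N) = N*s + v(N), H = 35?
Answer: -1383143/7 ≈ -1.9759e+5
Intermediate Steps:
v(w) = ⅐ - w/7 + w²/7 (v(w) = ((w² - w) + 1)/7 = (1 + w² - w)/7 = ⅐ - w/7 + w²/7)
f(s, N) = ⅐ - N/7 + N²/7 + N*s (f(s, N) = N*s + (⅐ - N/7 + N²/7) = ⅐ - N/7 + N²/7 + N*s)
y = -195300 (y = 9*((20*(-31))*35) = 9*(-620*35) = 9*(-21700) = -195300)
f(86, -28) + y = (⅐ - ⅐*(-28) + (⅐)*(-28)² - 28*86) - 195300 = (⅐ + 4 + (⅐)*784 - 2408) - 195300 = (⅐ + 4 + 112 - 2408) - 195300 = -16043/7 - 195300 = -1383143/7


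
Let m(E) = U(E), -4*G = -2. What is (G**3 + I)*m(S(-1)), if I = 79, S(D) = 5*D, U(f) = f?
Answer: -3165/8 ≈ -395.63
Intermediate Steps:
G = 1/2 (G = -1/4*(-2) = 1/2 ≈ 0.50000)
m(E) = E
(G**3 + I)*m(S(-1)) = ((1/2)**3 + 79)*(5*(-1)) = (1/8 + 79)*(-5) = (633/8)*(-5) = -3165/8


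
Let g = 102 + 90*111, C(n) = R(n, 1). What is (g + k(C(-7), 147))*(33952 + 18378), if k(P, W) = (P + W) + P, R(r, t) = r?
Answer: 535074250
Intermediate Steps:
C(n) = n
g = 10092 (g = 102 + 9990 = 10092)
k(P, W) = W + 2*P
(g + k(C(-7), 147))*(33952 + 18378) = (10092 + (147 + 2*(-7)))*(33952 + 18378) = (10092 + (147 - 14))*52330 = (10092 + 133)*52330 = 10225*52330 = 535074250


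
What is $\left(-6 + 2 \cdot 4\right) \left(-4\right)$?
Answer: $-8$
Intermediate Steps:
$\left(-6 + 2 \cdot 4\right) \left(-4\right) = \left(-6 + 8\right) \left(-4\right) = 2 \left(-4\right) = -8$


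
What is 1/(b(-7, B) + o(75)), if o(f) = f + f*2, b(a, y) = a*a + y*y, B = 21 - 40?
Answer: 1/635 ≈ 0.0015748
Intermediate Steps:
B = -19
b(a, y) = a² + y²
o(f) = 3*f (o(f) = f + 2*f = 3*f)
1/(b(-7, B) + o(75)) = 1/(((-7)² + (-19)²) + 3*75) = 1/((49 + 361) + 225) = 1/(410 + 225) = 1/635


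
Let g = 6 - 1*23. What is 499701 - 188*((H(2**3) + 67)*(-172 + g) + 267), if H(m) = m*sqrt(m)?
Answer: 2830149 + 568512*sqrt(2) ≈ 3.6341e+6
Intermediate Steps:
g = -17 (g = 6 - 23 = -17)
H(m) = m**(3/2)
499701 - 188*((H(2**3) + 67)*(-172 + g) + 267) = 499701 - 188*(((2**3)**(3/2) + 67)*(-172 - 17) + 267) = 499701 - 188*((8**(3/2) + 67)*(-189) + 267) = 499701 - 188*((16*sqrt(2) + 67)*(-189) + 267) = 499701 - 188*((67 + 16*sqrt(2))*(-189) + 267) = 499701 - 188*((-12663 - 3024*sqrt(2)) + 267) = 499701 - 188*(-12396 - 3024*sqrt(2)) = 499701 + (2330448 + 568512*sqrt(2)) = 2830149 + 568512*sqrt(2)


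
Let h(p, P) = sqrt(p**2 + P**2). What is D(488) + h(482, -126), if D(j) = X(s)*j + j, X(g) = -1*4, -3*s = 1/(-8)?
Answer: -1464 + 10*sqrt(2482) ≈ -965.80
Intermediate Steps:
h(p, P) = sqrt(P**2 + p**2)
s = 1/24 (s = -1/3/(-8) = -1/3*(-1/8) = 1/24 ≈ 0.041667)
X(g) = -4
D(j) = -3*j (D(j) = -4*j + j = -3*j)
D(488) + h(482, -126) = -3*488 + sqrt((-126)**2 + 482**2) = -1464 + sqrt(15876 + 232324) = -1464 + sqrt(248200) = -1464 + 10*sqrt(2482)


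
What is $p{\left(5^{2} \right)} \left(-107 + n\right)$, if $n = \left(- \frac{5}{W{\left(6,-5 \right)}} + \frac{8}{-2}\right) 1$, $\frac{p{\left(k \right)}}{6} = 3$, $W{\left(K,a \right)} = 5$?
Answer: $-2016$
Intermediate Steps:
$p{\left(k \right)} = 18$ ($p{\left(k \right)} = 6 \cdot 3 = 18$)
$n = -5$ ($n = \left(- \frac{5}{5} + \frac{8}{-2}\right) 1 = \left(\left(-5\right) \frac{1}{5} + 8 \left(- \frac{1}{2}\right)\right) 1 = \left(-1 - 4\right) 1 = \left(-5\right) 1 = -5$)
$p{\left(5^{2} \right)} \left(-107 + n\right) = 18 \left(-107 - 5\right) = 18 \left(-112\right) = -2016$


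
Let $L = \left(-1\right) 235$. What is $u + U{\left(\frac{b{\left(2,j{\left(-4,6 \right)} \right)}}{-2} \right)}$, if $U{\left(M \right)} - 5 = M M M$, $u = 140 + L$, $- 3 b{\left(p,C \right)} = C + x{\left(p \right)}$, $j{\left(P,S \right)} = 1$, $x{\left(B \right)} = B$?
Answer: $- \frac{719}{8} \approx -89.875$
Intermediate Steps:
$L = -235$
$b{\left(p,C \right)} = - \frac{C}{3} - \frac{p}{3}$ ($b{\left(p,C \right)} = - \frac{C + p}{3} = - \frac{C}{3} - \frac{p}{3}$)
$u = -95$ ($u = 140 - 235 = -95$)
$U{\left(M \right)} = 5 + M^{3}$ ($U{\left(M \right)} = 5 + M M M = 5 + M^{2} M = 5 + M^{3}$)
$u + U{\left(\frac{b{\left(2,j{\left(-4,6 \right)} \right)}}{-2} \right)} = -95 + \left(5 + \left(\frac{\left(- \frac{1}{3}\right) 1 - \frac{2}{3}}{-2}\right)^{3}\right) = -95 + \left(5 + \left(\left(- \frac{1}{3} - \frac{2}{3}\right) \left(- \frac{1}{2}\right)\right)^{3}\right) = -95 + \left(5 + \left(\left(-1\right) \left(- \frac{1}{2}\right)\right)^{3}\right) = -95 + \left(5 + \left(\frac{1}{2}\right)^{3}\right) = -95 + \left(5 + \frac{1}{8}\right) = -95 + \frac{41}{8} = - \frac{719}{8}$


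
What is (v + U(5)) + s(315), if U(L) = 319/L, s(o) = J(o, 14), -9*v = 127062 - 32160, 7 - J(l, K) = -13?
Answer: -156913/15 ≈ -10461.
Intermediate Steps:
J(l, K) = 20 (J(l, K) = 7 - 1*(-13) = 7 + 13 = 20)
v = -31634/3 (v = -(127062 - 32160)/9 = -⅑*94902 = -31634/3 ≈ -10545.)
s(o) = 20
(v + U(5)) + s(315) = (-31634/3 + 319/5) + 20 = -157213/15 + 20 = -156913/15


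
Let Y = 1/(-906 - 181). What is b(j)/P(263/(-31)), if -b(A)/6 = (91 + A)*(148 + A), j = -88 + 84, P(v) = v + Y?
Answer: 35179668/3971 ≈ 8859.1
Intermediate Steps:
Y = -1/1087 (Y = 1/(-1087) = -1/1087 ≈ -0.00091996)
P(v) = -1/1087 + v (P(v) = v - 1/1087 = -1/1087 + v)
j = -4
b(A) = -6*(91 + A)*(148 + A)
b(j)/P(263/(-31)) = (-80808 - 1434*(-4) - 6*(-4)²)/(-1/1087 + 263/(-31)) = (-80808 + 5736 - 6*16)/(-1/1087 + 263*(-1/31)) = (-80808 + 5736 - 96)/(-1/1087 - 263/31) = -75168/(-285912/33697) = -75168*(-33697/285912) = 35179668/3971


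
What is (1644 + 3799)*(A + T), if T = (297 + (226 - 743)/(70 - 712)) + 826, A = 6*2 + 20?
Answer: 4038852961/642 ≈ 6.2910e+6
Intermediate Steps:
A = 32 (A = 12 + 20 = 32)
T = 721483/642 (T = (297 - 517/(-642)) + 826 = (297 - 517*(-1/642)) + 826 = (297 + 517/642) + 826 = 191191/642 + 826 = 721483/642 ≈ 1123.8)
(1644 + 3799)*(A + T) = (1644 + 3799)*(32 + 721483/642) = 5443*(742027/642) = 4038852961/642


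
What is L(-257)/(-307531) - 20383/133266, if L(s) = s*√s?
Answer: -20383/133266 + 257*I*√257/307531 ≈ -0.15295 + 0.013397*I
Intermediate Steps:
L(s) = s^(3/2)
L(-257)/(-307531) - 20383/133266 = (-257)^(3/2)/(-307531) - 20383/133266 = -257*I*√257*(-1/307531) - 20383*1/133266 = 257*I*√257/307531 - 20383/133266 = -20383/133266 + 257*I*√257/307531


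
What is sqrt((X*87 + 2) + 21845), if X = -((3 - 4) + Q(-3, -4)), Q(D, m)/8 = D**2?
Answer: sqrt(15670) ≈ 125.18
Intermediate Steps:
Q(D, m) = 8*D**2
X = -71 (X = -((3 - 4) + 8*(-3)**2) = -(-1 + 8*9) = -(-1 + 72) = -1*71 = -71)
sqrt((X*87 + 2) + 21845) = sqrt((-71*87 + 2) + 21845) = sqrt((-6177 + 2) + 21845) = sqrt(-6175 + 21845) = sqrt(15670)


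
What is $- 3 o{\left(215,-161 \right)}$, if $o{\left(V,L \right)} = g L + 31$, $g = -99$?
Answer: $-47910$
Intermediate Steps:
$o{\left(V,L \right)} = 31 - 99 L$ ($o{\left(V,L \right)} = - 99 L + 31 = 31 - 99 L$)
$- 3 o{\left(215,-161 \right)} = - 3 \left(31 - -15939\right) = - 3 \left(31 + 15939\right) = \left(-3\right) 15970 = -47910$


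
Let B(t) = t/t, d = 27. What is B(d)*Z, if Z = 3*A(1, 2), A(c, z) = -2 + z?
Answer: 0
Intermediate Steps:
B(t) = 1
Z = 0 (Z = 3*(-2 + 2) = 3*0 = 0)
B(d)*Z = 1*0 = 0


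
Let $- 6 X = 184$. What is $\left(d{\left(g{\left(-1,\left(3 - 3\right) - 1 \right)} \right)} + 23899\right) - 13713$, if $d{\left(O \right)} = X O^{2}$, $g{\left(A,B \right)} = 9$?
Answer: $7702$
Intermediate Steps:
$X = - \frac{92}{3}$ ($X = \left(- \frac{1}{6}\right) 184 = - \frac{92}{3} \approx -30.667$)
$d{\left(O \right)} = - \frac{92 O^{2}}{3}$
$\left(d{\left(g{\left(-1,\left(3 - 3\right) - 1 \right)} \right)} + 23899\right) - 13713 = \left(- \frac{92 \cdot 9^{2}}{3} + 23899\right) - 13713 = \left(\left(- \frac{92}{3}\right) 81 + 23899\right) - 13713 = \left(-2484 + 23899\right) - 13713 = 21415 - 13713 = 7702$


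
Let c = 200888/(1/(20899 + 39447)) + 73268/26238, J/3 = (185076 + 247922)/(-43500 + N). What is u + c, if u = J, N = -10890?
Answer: 1441687135634368109/118923735 ≈ 1.2123e+10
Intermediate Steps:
J = -216499/9065 (J = 3*((185076 + 247922)/(-43500 - 10890)) = 3*(432998/(-54390)) = 3*(432998*(-1/54390)) = 3*(-216499/27195) = -216499/9065 ≈ -23.883)
c = 159038845943146/13119 (c = 200888/(1/60346) + 73268*(1/26238) = 200888/(1/60346) + 36634/13119 = 200888*60346 + 36634/13119 = 12122787248 + 36634/13119 = 159038845943146/13119 ≈ 1.2123e+10)
u = -216499/9065 ≈ -23.883
u + c = -216499/9065 + 159038845943146/13119 = 1441687135634368109/118923735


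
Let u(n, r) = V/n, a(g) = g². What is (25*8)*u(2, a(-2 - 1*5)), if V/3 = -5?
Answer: -1500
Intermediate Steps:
V = -15 (V = 3*(-5) = -15)
u(n, r) = -15/n
(25*8)*u(2, a(-2 - 1*5)) = (25*8)*(-15/2) = 200*(-15*½) = 200*(-15/2) = -1500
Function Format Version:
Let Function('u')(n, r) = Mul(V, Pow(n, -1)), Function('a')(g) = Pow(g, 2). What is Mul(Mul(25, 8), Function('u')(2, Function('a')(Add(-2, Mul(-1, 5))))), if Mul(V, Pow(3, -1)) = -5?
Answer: -1500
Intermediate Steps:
V = -15 (V = Mul(3, -5) = -15)
Function('u')(n, r) = Mul(-15, Pow(n, -1))
Mul(Mul(25, 8), Function('u')(2, Function('a')(Add(-2, Mul(-1, 5))))) = Mul(Mul(25, 8), Mul(-15, Pow(2, -1))) = Mul(200, Mul(-15, Rational(1, 2))) = Mul(200, Rational(-15, 2)) = -1500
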